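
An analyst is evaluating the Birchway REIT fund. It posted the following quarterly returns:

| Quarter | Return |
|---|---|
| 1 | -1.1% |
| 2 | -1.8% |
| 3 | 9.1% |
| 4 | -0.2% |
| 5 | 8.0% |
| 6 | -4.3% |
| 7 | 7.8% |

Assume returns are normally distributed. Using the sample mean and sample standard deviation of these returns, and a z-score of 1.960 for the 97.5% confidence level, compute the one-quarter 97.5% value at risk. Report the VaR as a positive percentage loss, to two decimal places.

μ = (-1.1 − 1.8 + 9.1 − 0.2 + 8 − 4.3 + 7.8) / 7 = 17.50 / 7 = 2.5000%
Sample σ = √[Σ(r − μ)² / 6] = √[186.8800 / 6] = √31.1467 = 5.5809%
VaR = −(μ − z·σ) = −(2.5000 − 1.960 × 5.5809) = −(-8.4386) = 8.4386%

8.44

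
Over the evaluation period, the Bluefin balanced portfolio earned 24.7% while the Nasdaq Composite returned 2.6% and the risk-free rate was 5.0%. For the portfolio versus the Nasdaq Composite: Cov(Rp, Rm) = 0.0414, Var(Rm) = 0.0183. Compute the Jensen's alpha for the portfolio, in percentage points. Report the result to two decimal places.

25.13

β = Cov / Var = 0.0414 / 0.0183 = 2.2623
E[R] = Rf + β(Rm − Rf) = 5.0% + 2.2623 × (2.6% − 5.0%) = -0.4295%
α = Rp − E[R] = 24.7% − -0.4295% = 25.1295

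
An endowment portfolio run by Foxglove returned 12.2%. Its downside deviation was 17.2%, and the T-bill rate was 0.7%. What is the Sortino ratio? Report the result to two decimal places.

0.67

Sortino = (Rp − Rf) / σd = (12.2% − 0.7%) / 17.2% = 11.50% / 17.2% = 0.6686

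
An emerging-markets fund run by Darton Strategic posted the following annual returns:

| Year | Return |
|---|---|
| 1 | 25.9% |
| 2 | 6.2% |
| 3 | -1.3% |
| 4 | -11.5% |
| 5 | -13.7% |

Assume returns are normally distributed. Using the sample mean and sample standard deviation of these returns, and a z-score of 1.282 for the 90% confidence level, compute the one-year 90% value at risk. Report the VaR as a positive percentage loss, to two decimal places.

Mean return r̄ = 5.60 / 5 = 1.1200%
Sample σ = √[Σ(r − r̄)² / 4] = √[1024.6080 / 4] = √256.1520 = 16.0047%
VaR = −(r̄ − z·σ) = −(1.1200 − 1.282 × 16.0047) = −(-19.3980) = 19.3980%

19.40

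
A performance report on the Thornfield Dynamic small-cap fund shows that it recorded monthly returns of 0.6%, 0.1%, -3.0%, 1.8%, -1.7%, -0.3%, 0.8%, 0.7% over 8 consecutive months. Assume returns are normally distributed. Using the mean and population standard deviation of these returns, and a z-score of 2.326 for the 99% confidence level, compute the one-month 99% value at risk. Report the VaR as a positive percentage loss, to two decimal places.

3.48

μ = (0.6 + 0.1 − 3 + 1.8 − 1.7 − 0.3 + 0.8 + 0.7) / 8 = -1.00 / 8 = -0.1250%
Σ(r − μ)² = (0.6 − (-0.1250))² + (0.1 − (-0.1250))² + … = 16.5950
σ = √[16.5950 / 8] = 1.4403%
VaR = −(μ − z·σ) = −(-0.1250 − 2.326 × 1.4403) = −(-3.4751) = 3.4751%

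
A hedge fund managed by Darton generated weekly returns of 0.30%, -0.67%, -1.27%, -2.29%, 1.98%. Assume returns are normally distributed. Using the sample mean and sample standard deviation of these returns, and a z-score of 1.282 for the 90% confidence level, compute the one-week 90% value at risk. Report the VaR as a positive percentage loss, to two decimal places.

Mean return μ = -1.950 / 5 = -0.3900%
Sample std dev = √[10.5558 / 4] = 1.6245%
VaR = −(μ − z·σ) = −(-0.3900 − 1.282 × 1.6245) = −(-2.4726) = 2.4726%

2.47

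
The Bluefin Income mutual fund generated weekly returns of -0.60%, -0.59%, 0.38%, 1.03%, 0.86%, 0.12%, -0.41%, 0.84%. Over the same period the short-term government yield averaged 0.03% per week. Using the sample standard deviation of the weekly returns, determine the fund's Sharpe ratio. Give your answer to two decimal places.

0.26

r̄ = (-0.6 − 0.59 + 0.38 + 1.03 + 0.86 + 0.12 − 0.41 + 0.84) / 8 = 0.2038%
Σ(r − r̄)² = 3.2090; sample σ = √(3.2090/7) = 0.6771%
Sharpe = (r̄ − rf) / σ = (0.2038 − 0.03) / 0.6771 = 0.1738 / 0.6771 = 0.2567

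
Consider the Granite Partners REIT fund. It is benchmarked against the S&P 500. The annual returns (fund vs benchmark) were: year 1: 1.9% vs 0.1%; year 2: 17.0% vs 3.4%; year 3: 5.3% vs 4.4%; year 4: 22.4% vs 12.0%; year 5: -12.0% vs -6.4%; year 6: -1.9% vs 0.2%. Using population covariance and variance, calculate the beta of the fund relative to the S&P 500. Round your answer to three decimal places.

r̄p = 5.4500%,  r̄m = 2.2833%
Cov = Σ(rp − r̄p)(rm − r̄m) / 6 = 58.6442
Var(rm) = Σ(rm − r̄m)² / 6 = 30.7747
β = Cov / Var = 58.6442 / 30.7747 = 1.9056

1.906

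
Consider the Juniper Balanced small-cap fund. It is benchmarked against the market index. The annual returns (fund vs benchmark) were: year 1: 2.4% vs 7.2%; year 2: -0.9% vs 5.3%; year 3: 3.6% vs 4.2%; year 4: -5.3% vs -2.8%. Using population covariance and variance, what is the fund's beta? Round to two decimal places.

r̄p = -0.0500%,  r̄m = 3.4750%
Cov = Σ(rp − r̄p)(rm − r̄m) / 4 = 10.7913
Var(rm) = Σ(rm − r̄m)² / 4 = 14.2769
β = Cov / Var = 10.7913 / 14.2769 = 0.7559

0.76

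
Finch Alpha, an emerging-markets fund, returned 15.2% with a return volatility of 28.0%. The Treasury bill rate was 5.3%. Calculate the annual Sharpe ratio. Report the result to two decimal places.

Sharpe = (Rp − Rf) / σp = (15.2% − 5.3%) / 28.0% = 9.90% / 28.0% = 0.3536

0.35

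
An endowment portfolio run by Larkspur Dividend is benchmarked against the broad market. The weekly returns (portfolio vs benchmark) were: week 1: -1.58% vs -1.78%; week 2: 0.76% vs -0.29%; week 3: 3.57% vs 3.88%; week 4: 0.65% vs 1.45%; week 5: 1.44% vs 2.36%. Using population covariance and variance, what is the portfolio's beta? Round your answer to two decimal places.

r̄p = 0.9680%,  r̄m = 1.1240%
Cov = Σ(rp − r̄p)(rm − r̄m) / 5 = 3.0689
Var(rm) = Σ(rm − r̄m)² / 5 = 3.9324
β = Cov / Var = 3.0689 / 3.9324 = 0.7804

0.78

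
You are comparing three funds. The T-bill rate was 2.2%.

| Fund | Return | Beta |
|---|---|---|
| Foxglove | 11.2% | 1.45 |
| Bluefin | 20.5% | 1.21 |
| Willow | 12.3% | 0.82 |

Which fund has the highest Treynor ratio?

Bluefin

Foxglove: Treynor = (11.2% − 2.2%) / 1.45 = 6.207
Bluefin: Treynor = (20.5% − 2.2%) / 1.21 = 15.124
Willow: Treynor = (12.3% − 2.2%) / 0.82 = 12.317
Highest: Bluefin (15.124).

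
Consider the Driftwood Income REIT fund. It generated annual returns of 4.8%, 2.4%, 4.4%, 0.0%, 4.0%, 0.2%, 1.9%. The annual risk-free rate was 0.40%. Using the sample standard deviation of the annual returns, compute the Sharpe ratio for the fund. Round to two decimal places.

1.09

r̄ = (4.8 + 2.4 + 4.4 + 0 + 4 + 0.2 + 1.9) / 7 = 17.70 / 7 = 2.5286%
Sample σ = √[Σ(r − r̄)² / 6] = √[23.0543 / 6] = √3.8424 = 1.9602%
Sharpe = (r̄ − rf) / σ = (2.5286 − 0.4) / 1.9602 = 2.1286 / 1.9602 = 1.0859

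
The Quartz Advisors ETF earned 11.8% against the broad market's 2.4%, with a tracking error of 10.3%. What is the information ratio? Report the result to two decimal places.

0.91

IR = (Rp − Rb) / TE = (11.8% − 2.4%) / 10.3% = 9.40% / 10.3% = 0.9126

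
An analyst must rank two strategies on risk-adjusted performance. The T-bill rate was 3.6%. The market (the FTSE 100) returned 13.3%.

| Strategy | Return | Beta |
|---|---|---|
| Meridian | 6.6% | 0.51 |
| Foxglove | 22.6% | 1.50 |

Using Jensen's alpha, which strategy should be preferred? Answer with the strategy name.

Meridian: α = 6.6% − [3.6% + 0.51 × (13.3% − 3.6%)] = -1.947
Foxglove: α = 22.6% − [3.6% + 1.50 × (13.3% − 3.6%)] = 4.450
Highest: Foxglove (4.450).

Foxglove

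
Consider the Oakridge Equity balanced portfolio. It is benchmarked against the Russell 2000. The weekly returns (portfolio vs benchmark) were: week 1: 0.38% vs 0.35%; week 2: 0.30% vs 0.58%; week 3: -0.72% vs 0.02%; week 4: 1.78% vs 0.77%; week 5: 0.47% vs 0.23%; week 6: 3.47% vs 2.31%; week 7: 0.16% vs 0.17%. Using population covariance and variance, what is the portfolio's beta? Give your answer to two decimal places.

r̄p = 0.8343%,  r̄m = 0.6329%
Cov = Σ(rp − r̄p)(rm − r̄m) / 7 = 0.8740
Var(rm) = Σ(rm − r̄m)² / 7 = 0.5238
β = Cov / Var = 0.8740 / 0.5238 = 1.6686

1.67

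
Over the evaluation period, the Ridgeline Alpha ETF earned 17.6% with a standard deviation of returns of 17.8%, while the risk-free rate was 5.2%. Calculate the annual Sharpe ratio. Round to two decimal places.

0.70

Sharpe = (Rp − Rf) / σp = (17.6% − 5.2%) / 17.8% = 12.40% / 17.8% = 0.6966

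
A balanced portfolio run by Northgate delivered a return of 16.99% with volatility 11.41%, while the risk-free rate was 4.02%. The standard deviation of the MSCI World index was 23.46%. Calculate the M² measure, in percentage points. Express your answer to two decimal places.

Sharpe = (Rp − Rf) / σp = (16.99% − 4.02%) / 11.41% = 1.1367
M² = Rf + Sharpe × σm = 4.02% + 1.1367 × 23.46% = 30.6870%

30.69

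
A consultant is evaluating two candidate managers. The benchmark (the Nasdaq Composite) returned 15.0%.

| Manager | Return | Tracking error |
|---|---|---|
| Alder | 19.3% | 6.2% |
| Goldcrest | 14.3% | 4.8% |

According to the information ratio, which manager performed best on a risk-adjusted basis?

Alder

Alder: IR = (19.3% − 15.0%) / 6.2% = 0.694
Goldcrest: IR = (14.3% − 15.0%) / 4.8% = -0.146
Highest: Alder (0.694).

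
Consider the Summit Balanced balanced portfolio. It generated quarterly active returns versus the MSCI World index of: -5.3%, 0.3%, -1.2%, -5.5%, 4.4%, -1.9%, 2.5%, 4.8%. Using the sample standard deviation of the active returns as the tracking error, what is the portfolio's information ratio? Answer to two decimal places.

μ = (-5.3 + 0.3 − 1.2 − 5.5 + 4.4 − 1.9 + 2.5 + 4.8) / 8 = -1.90 / 8 = -0.2375%
Sample σ = √[Σ(r − μ)² / 7] = √[111.6788 / 7] = √15.9541 = 3.9943%
IR = μ / tracking error = -0.2375 / 3.9943 = -0.0595

-0.06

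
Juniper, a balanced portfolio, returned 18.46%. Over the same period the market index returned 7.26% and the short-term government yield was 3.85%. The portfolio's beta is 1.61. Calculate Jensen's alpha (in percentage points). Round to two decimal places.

CAPM expected return = Rf + β(Rm − Rf) = 3.85% + 1.61 × (7.26% − 3.85%) = 3.85 + 1.61 × 3.41 = 9.3401%
Jensen's α = Rp − E[R] = 18.46% − 9.3401% = 9.1199

9.12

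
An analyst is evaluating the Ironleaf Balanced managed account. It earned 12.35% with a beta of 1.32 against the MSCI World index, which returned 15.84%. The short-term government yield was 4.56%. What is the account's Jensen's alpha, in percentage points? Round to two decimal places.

CAPM expected return = Rf + β(Rm − Rf) = 4.56% + 1.32 × (15.84% − 4.56%) = 4.56 + 1.32 × 11.28 = 19.4496%
Jensen's α = Rp − E[R] = 12.35% − 19.4496% = -7.0996

-7.10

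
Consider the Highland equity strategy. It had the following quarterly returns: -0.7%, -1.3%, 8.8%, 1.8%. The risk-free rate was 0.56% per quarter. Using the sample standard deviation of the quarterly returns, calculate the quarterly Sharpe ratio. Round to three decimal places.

Mean return r̄ = 8.60 / 4 = 2.1500%
Sample σ = √[Σ(r − r̄)² / 3] = √[64.3700 / 3] = √21.4567 = 4.6321%
Sharpe = (r̄ − rf) / σ = (2.1500 − 0.56) / 4.6321 = 1.5900 / 4.6321 = 0.3433

0.343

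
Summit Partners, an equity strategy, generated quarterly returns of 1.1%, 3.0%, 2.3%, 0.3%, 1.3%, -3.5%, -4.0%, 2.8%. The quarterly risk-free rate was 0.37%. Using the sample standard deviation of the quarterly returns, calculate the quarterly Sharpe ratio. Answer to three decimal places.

Mean return μ = 3.30 / 8 = 0.4125%
Σ(r − μ)² = 52.0088; sample σ = √(52.0088/7) = 2.7258%
Sharpe = (μ − rf) / σ = (0.4125 − 0.37) / 2.7258 = 0.0425 / 2.7258 = 0.0156

0.016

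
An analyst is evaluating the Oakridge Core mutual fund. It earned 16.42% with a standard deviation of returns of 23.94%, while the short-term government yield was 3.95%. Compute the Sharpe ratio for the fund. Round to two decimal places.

Sharpe = (Rp − Rf) / σp = (16.42% − 3.95%) / 23.94% = 12.47% / 23.94% = 0.5209

0.52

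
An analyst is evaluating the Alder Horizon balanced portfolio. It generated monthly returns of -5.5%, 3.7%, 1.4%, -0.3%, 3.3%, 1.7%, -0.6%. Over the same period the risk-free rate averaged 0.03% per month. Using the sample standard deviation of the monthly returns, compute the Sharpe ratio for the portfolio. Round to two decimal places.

r̄ = (-5.5 + 3.7 + 1.4 − 0.3 + 3.3 + 1.7 − 0.6) / 7 = 0.5286%
Σ(r − r̄)² = (-5.5 − 0.5286)² + (3.7 − 0.5286)² + (1.4 − 0.5286)² + … = 58.1743
sample σ = √(58.1743 / 6) = √9.6957 = 3.1138%
Sharpe = (r̄ − rf) / σ = (0.5286 − 0.03) / 3.1138 = 0.4986 / 3.1138 = 0.1601

0.16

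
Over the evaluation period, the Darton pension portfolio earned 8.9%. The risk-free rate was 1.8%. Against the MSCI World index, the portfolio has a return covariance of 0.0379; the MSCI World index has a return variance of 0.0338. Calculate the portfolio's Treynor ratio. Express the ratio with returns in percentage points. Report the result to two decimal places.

6.33

β = Cov / Var = 0.0379 / 0.0338 = 1.1213
Treynor = (Rp − Rf) / β = (8.9% − 1.8%) / 1.1213 = 7.10 / 1.1213 = 6.3319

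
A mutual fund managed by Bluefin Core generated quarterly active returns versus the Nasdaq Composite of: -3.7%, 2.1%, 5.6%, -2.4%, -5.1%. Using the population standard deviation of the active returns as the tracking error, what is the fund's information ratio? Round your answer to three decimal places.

r̄ = (-3.7 + 2.1 + 5.6 − 2.4 − 5.1) / 5 = -0.7000%
Population std dev = √[78.7800 / 5] = 3.9694%
IR = r̄ / tracking error = -0.7000 / 3.9694 = -0.1763

-0.176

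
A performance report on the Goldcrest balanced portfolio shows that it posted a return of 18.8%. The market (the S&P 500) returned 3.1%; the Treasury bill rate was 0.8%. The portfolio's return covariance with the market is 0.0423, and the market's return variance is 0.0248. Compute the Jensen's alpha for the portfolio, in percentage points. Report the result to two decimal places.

14.08

β = Cov / Var = 0.0423 / 0.0248 = 1.7056
E[R] = Rf + β(Rm − Rf) = 0.8% + 1.7056 × (3.1% − 0.8%) = 4.7229%
α = Rp − E[R] = 18.8% − 4.7229% = 14.0771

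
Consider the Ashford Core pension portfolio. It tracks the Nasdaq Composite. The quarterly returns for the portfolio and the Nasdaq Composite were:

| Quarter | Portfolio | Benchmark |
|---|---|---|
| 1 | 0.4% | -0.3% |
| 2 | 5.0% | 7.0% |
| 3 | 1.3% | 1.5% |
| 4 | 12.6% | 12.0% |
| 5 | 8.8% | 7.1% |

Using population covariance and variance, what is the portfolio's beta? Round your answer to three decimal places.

1.004

r̄p = 5.6200%,  r̄m = 5.4600%
Cov = Σ(rp − r̄p)(rm − r̄m) / 5 = 19.4168
Var(rm) = Σ(rm − r̄m)² / 5 = 19.3384
β = Cov / Var = 19.4168 / 19.3384 = 1.0041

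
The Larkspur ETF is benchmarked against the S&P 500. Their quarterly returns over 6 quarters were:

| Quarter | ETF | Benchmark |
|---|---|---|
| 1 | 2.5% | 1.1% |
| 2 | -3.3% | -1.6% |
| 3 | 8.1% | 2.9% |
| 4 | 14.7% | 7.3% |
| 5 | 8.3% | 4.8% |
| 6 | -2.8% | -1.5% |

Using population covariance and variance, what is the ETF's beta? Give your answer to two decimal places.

r̄p = 4.5833%,  r̄m = 2.1667%
Cov = Σ(rp − r̄p)(rm − r̄m) / 6 = 20.5478
Var(rm) = Σ(rm − r̄m)² / 6 = 10.4322
β = Cov / Var = 20.5478 / 10.4322 = 1.9697

1.97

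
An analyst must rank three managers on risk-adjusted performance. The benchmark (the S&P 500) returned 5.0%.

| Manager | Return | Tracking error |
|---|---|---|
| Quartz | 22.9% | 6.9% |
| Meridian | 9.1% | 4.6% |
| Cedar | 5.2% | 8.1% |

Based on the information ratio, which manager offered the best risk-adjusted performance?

Quartz: IR = (22.9% − 5.0%) / 6.9% = 2.594
Meridian: IR = (9.1% − 5.0%) / 4.6% = 0.891
Cedar: IR = (5.2% − 5.0%) / 8.1% = 0.025
Highest: Quartz (2.594).

Quartz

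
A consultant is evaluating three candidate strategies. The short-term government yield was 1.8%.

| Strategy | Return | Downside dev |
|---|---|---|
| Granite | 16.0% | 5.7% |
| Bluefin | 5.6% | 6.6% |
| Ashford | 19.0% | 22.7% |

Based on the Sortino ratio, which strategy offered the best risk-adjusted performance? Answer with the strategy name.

Granite

Granite: Sortino ratio = (16.0% − 1.8%) / 5.7% = 2.491
Bluefin: Sortino ratio = (5.6% − 1.8%) / 6.6% = 0.576
Ashford: Sortino ratio = (19.0% − 1.8%) / 22.7% = 0.758
Highest: Granite (2.491).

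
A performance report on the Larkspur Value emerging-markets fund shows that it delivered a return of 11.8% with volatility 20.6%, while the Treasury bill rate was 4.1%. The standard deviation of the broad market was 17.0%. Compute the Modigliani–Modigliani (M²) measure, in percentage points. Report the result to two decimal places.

Sharpe = (Rp − Rf) / σp = (11.8% − 4.1%) / 20.6% = 0.3738
M² = Rf + Sharpe × σm = 4.1% + 0.3738 × 17.0% = 10.4546%

10.45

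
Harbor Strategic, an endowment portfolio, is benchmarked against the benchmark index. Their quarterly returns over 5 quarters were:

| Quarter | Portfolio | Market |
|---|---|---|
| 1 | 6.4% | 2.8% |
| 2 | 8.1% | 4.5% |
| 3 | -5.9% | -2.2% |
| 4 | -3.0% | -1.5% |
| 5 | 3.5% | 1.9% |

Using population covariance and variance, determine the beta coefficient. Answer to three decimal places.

r̄p = 1.8200%,  r̄m = 1.1000%
Cov = Σ(rp − r̄p)(rm − r̄m) / 5 = 13.6980
Var(rm) = Σ(rm − r̄m)² / 5 = 6.5480
β = Cov / Var = 13.6980 / 6.5480 = 2.0919

2.092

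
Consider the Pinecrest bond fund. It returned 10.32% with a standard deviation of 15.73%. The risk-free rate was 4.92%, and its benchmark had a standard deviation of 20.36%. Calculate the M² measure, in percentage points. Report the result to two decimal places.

11.91

Sharpe = (Rp − Rf) / σp = (10.32% − 4.92%) / 15.73% = 0.3433
M² = Rf + Sharpe × σm = 4.92% + 0.3433 × 20.36% = 11.9096%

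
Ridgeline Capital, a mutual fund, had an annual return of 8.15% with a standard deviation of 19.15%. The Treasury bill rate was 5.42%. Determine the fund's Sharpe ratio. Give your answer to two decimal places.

0.14

Sharpe = (Rp − Rf) / σp = (8.15% − 5.42%) / 19.15% = 2.73% / 19.15% = 0.1426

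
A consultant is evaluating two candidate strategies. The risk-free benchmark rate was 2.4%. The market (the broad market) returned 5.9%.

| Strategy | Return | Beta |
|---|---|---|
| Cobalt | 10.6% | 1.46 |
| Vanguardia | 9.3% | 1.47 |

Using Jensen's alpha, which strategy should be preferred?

Cobalt: α = 10.6% − [2.4% + 1.46 × (5.9% − 2.4%)] = 3.090
Vanguardia: α = 9.3% − [2.4% + 1.47 × (5.9% − 2.4%)] = 1.755
Highest: Cobalt (3.090).

Cobalt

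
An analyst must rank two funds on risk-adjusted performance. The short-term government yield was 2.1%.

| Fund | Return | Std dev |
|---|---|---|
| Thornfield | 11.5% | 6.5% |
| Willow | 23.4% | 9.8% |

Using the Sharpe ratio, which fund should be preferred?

Willow

Thornfield: Sharpe ratio = (11.5% − 2.1%) / 6.5% = 1.446
Willow: Sharpe ratio = (23.4% − 2.1%) / 9.8% = 2.173
Highest: Willow (2.173).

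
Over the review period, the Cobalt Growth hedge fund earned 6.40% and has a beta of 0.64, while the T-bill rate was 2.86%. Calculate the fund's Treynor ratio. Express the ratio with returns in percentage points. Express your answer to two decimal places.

Treynor = (Rp − Rf) / β = (6.40% − 2.86%) / 0.64 = 3.54 / 0.64 = 5.5313

5.53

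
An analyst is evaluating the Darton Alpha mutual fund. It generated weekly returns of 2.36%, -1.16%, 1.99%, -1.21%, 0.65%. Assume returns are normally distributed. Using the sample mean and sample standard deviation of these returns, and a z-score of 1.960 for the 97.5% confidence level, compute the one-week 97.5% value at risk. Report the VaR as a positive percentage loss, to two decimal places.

2.78

r̄ = (2.36 − 1.16 + 1.99 − 1.21 + 0.65) / 5 = 0.5260%
Σ(r − r̄)² = (2.36 − 0.5260)² + (-1.16 − 0.5260)² + … = 11.3785
sample σ = √(11.3785 / 4) = √2.8446 = 1.6866%
VaR = −(r̄ − z·σ) = −(0.5260 − 1.960 × 1.6866) = −(-2.7797) = 2.7797%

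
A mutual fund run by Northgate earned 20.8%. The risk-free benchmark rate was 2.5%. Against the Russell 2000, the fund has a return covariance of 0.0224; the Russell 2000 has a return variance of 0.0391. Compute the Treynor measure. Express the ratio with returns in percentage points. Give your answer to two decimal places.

31.94

β = Cov / Var = 0.0224 / 0.0391 = 0.5729
Treynor = (Rp − Rf) / β = (20.8% − 2.5%) / 0.5729 = 18.30 / 0.5729 = 31.9427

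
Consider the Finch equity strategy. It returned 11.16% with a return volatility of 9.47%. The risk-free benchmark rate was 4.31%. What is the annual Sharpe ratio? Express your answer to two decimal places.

0.72

Sharpe = (Rp − Rf) / σp = (11.16% − 4.31%) / 9.47% = 6.85% / 9.47% = 0.7233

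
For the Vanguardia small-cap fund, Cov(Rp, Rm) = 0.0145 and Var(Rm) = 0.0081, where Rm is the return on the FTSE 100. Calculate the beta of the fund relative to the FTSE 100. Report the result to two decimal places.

β = Cov(Rp, Rm) / Var(Rm) = 0.0145 / 0.0081 = 1.7901

1.79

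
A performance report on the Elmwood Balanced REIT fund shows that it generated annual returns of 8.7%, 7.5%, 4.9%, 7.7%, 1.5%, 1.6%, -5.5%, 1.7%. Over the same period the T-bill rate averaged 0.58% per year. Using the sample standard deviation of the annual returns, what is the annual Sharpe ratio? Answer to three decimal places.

0.624

μ = (8.7 + 7.5 + 4.9 + 7.7 + 1.5 + 1.6 − 5.5 + 1.7) / 8 = 28.10 / 8 = 3.5125%
Σ(r − μ)² = (8.7 − 3.5125)² + (7.5 − 3.5125)² + … = 154.4888
σ = √[154.4888 / 7] = 4.6979%
Sharpe = (μ − rf) / σ = (3.5125 − 0.58) / 4.6979 = 2.9325 / 4.6979 = 0.6242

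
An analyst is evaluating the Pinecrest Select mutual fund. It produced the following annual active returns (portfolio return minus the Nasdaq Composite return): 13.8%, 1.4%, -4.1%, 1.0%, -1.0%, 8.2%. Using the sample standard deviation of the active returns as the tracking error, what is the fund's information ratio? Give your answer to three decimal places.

0.489

Mean return μ = 19.30 / 6 = 3.2167%
Σ(r − μ)² = (13.8 − 3.2167)² + (1.4 − 3.2167)² + … = 216.3683
sample σ = √(216.3683 / 5) = √43.2737 = 6.5783%
IR = μ / tracking error = 3.2167 / 6.5783 = 0.4890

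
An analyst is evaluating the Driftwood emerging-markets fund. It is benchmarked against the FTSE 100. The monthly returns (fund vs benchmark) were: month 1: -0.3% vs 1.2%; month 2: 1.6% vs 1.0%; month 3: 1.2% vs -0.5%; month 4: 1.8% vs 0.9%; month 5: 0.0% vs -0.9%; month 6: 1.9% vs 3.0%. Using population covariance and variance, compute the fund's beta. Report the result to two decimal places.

0.32

r̄p = 1.0333%,  r̄m = 0.7833%
Cov = Σ(rp − r̄p)(rm − r̄m) / 6 = 0.5172
Var(rm) = Σ(rm − r̄m)² / 6 = 1.6047
β = Cov / Var = 0.5172 / 1.6047 = 0.3223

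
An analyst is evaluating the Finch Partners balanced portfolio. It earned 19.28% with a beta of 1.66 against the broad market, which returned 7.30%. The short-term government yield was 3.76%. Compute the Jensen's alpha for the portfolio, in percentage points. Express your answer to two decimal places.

9.64

CAPM expected return = Rf + β(Rm − Rf) = 3.76% + 1.66 × (7.30% − 3.76%) = 3.76 + 1.66 × 3.54 = 9.6364%
Jensen's α = Rp − E[R] = 19.28% − 9.6364% = 9.6436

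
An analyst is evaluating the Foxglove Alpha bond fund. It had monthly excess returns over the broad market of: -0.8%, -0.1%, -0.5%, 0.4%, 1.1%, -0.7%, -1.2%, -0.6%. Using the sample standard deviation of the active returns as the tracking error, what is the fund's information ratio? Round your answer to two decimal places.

r̄ = (-0.8 − 0.1 − 0.5 + 0.4 + 1.1 − 0.7 − 1.2 − 0.6) / 8 = -2.40 / 8 = -0.3000%
Sample σ = √[Σ(r − r̄)² / 7] = √[3.8400 / 7] = √0.5486 = 0.7407%
IR = r̄ / tracking error = -0.3000 / 0.7407 = -0.4050

-0.41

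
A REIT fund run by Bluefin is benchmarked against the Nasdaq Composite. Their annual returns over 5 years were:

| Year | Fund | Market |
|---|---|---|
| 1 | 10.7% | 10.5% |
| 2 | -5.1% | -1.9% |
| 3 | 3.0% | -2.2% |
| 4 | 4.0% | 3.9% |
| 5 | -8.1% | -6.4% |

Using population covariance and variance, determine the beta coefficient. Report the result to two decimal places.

1.04

r̄p = 0.9000%,  r̄m = 0.7800%
Cov = Σ(rp − r̄p)(rm − r̄m) / 5 = 35.8740
Var(rm) = Σ(rm − r̄m)² / 5 = 34.3656
β = Cov / Var = 35.8740 / 34.3656 = 1.0439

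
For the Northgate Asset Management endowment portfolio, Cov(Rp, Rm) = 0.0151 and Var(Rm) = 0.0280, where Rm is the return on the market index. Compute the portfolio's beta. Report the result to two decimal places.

0.54

β = Cov(Rp, Rm) / Var(Rm) = 0.0151 / 0.0280 = 0.5393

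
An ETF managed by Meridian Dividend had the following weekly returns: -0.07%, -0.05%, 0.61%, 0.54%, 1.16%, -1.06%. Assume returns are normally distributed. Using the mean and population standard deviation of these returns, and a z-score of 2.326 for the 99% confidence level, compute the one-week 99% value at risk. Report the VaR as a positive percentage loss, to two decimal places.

r̄ = (-0.07 − 0.05 + 0.61 + 0.54 + 1.16 − 1.06) / 6 = 0.1883%
Population σ = √[Σ(r − r̄)² / 6] = √[2.9275 / 6] = √0.4879 = 0.6985%
VaR = −(r̄ − z·σ) = −(0.1883 − 2.326 × 0.6985) = −(-1.4364) = 1.4364%

1.44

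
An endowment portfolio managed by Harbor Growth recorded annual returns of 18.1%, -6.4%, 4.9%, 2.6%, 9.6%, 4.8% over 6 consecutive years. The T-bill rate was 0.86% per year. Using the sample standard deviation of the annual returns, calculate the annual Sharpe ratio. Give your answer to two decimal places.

r̄ = (18.1 − 6.4 + 4.9 + 2.6 + 9.6 + 4.8) / 6 = 5.6000%
Σ(r − r̄)² = 326.3800; sample σ = √(326.3800/5) = 8.0794%
Sharpe = (r̄ − rf) / σ = (5.6000 − 0.86) / 8.0794 = 4.7400 / 8.0794 = 0.5867

0.59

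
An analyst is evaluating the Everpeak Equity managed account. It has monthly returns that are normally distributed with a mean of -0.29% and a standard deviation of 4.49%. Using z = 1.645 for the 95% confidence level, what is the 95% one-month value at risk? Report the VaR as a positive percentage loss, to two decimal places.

7.68

VaR (as % loss) = −(μ − z·σ) = −(-0.29% − 1.645 × 4.49%) = −(-7.67605%) = 7.67605%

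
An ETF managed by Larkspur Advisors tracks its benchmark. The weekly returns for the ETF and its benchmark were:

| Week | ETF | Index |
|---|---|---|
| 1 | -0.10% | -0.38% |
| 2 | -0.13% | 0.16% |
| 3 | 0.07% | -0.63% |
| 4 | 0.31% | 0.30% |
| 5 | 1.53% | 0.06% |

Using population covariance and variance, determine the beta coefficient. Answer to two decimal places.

r̄p = 0.3360%,  r̄m = -0.0980%
Cov = Σ(rp − r̄p)(rm − r̄m) / 5 = 0.0645
Var(rm) = Σ(rm − r̄m)² / 5 = 0.1225
β = Cov / Var = 0.0645 / 0.1225 = 0.5265

0.53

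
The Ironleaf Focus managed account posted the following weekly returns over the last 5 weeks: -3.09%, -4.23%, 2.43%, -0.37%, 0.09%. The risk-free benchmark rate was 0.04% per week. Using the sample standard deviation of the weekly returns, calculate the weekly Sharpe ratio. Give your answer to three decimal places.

-0.405

μ = (-3.09 − 4.23 + 2.43 − 0.37 + 0.09) / 5 = -1.0340%
Σ(r − μ)² = (-3.09 − (-1.0340))² + (-4.23 − (-1.0340))² + … = 28.1451
σ = √[28.1451 / 4] = 2.6526%
Sharpe = (μ − rf) / σ = (-1.0340 − 0.04) / 2.6526 = -1.0740 / 2.6526 = -0.4049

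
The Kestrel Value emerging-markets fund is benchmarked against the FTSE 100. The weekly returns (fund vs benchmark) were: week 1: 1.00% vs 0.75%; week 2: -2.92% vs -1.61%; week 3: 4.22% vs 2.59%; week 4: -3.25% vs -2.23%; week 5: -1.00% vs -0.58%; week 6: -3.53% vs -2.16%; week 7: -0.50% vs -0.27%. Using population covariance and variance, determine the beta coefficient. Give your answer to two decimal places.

r̄p = -0.8543%,  r̄m = -0.5014%
Cov = Σ(rp − r̄p)(rm − r̄m) / 7 = 4.1385
Var(rm) = Σ(rm − r̄m)² / 7 = 2.5929
β = Cov / Var = 4.1385 / 2.5929 = 1.5961

1.60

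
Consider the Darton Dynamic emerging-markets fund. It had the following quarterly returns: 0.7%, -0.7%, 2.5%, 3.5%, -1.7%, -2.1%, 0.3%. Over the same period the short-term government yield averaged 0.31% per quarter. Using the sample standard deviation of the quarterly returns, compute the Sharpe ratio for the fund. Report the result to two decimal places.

0.02

μ = (0.7 − 0.7 + 2.5 + 3.5 − 1.7 − 2.1 + 0.3) / 7 = 2.50 / 7 = 0.3571%
Σ(r − μ)² = (0.7 − 0.3571)² + (-0.7 − 0.3571)² + … = 25.9771
sample σ = √(25.9771 / 6) = √4.3295 = 2.0807%
Sharpe = (μ − rf) / σ = (0.3571 − 0.31) / 2.0807 = 0.0471 / 2.0807 = 0.0226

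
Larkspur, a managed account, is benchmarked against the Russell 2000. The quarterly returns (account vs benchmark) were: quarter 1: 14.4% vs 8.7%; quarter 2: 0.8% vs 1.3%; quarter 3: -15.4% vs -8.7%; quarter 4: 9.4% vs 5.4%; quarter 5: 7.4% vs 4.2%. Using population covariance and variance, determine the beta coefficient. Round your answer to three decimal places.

r̄p = 3.3200%,  r̄m = 2.1800%
Cov = Σ(rp − r̄p)(rm − r̄m) / 5 = 61.1904
Var(rm) = Σ(rm − r̄m)² / 5 = 35.2216
β = Cov / Var = 61.1904 / 35.2216 = 1.7373

1.737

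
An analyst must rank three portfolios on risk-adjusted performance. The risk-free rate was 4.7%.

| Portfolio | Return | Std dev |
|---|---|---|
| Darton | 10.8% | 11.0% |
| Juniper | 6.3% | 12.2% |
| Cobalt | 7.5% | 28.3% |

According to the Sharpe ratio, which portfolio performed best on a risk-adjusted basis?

Darton: Sharpe ratio = (10.8% − 4.7%) / 11.0% = 0.555
Juniper: Sharpe ratio = (6.3% − 4.7%) / 12.2% = 0.131
Cobalt: Sharpe ratio = (7.5% − 4.7%) / 28.3% = 0.099
Highest: Darton (0.555).

Darton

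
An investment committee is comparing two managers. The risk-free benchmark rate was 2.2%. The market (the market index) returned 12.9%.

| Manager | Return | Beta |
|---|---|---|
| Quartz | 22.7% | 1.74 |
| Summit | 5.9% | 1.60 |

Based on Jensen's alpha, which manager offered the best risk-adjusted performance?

Quartz

Quartz: α = 22.7% − [2.2% + 1.74 × (12.9% − 2.2%)] = 1.882
Summit: α = 5.9% − [2.2% + 1.60 × (12.9% − 2.2%)] = -13.420
Highest: Quartz (1.882).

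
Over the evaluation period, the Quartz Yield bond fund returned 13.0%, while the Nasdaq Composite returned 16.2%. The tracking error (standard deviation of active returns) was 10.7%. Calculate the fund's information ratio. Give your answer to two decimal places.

IR = (Rp − Rb) / TE = (13.0% − 16.2%) / 10.7% = -3.20% / 10.7% = -0.2991

-0.30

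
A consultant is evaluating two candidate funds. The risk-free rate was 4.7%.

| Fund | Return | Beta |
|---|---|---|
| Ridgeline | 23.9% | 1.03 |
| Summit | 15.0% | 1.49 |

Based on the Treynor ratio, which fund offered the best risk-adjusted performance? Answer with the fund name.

Ridgeline: Treynor = (23.9% − 4.7%) / 1.03 = 18.641
Summit: Treynor = (15.0% − 4.7%) / 1.49 = 6.913
Highest: Ridgeline (18.641).

Ridgeline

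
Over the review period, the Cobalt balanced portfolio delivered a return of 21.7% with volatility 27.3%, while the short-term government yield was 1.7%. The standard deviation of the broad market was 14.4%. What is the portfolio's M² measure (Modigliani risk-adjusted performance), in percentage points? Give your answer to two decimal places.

12.25

Sharpe = (Rp − Rf) / σp = (21.7% − 1.7%) / 27.3% = 0.7326
M² = Rf + Sharpe × σm = 1.7% + 0.7326 × 14.4% = 12.2494%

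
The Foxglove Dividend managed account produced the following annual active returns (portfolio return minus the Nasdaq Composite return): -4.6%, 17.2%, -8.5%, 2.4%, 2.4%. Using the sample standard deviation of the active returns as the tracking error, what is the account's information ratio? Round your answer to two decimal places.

Mean return r̄ = 8.90 / 5 = 1.7800%
Σ(r − r̄)² = 384.9280; sample σ = √(384.9280/4) = 9.8098%
IR = r̄ / tracking error = 1.7800 / 9.8098 = 0.1815

0.18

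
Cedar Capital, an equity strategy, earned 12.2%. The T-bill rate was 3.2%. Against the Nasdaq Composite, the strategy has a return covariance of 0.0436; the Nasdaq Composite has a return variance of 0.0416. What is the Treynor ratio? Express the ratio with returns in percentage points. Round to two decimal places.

β = Cov / Var = 0.0436 / 0.0416 = 1.0481
Treynor = (Rp − Rf) / β = (12.2% − 3.2%) / 1.0481 = 9.00 / 1.0481 = 8.5870

8.59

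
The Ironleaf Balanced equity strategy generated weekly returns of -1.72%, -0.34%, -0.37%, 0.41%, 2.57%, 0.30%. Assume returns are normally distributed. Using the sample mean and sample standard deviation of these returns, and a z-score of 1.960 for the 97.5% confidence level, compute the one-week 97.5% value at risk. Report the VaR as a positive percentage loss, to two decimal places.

2.62

Mean return r̄ = 0.850 / 6 = 0.1417%
Σ(r − r̄)² = (-1.72 − 0.1417)² + (-0.34 − 0.1417)² + … = 9.9535
σ = √[9.9535 / 5] = 1.4109%
VaR = −(r̄ − z·σ) = −(0.1417 − 1.960 × 1.4109) = −(-2.6237) = 2.6237%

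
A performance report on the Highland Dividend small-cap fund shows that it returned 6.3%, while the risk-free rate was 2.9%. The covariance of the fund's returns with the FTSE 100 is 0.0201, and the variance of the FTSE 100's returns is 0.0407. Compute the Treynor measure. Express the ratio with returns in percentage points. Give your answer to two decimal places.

6.88

β = Cov / Var = 0.0201 / 0.0407 = 0.4939
Treynor = (Rp − Rf) / β = (6.3% − 2.9%) / 0.4939 = 3.40 / 0.4939 = 6.8840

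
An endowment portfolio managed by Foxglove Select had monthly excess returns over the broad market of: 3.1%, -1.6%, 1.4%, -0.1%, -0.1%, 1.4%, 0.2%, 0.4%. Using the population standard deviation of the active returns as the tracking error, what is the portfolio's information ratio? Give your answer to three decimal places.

Mean return r̄ = 4.70 / 8 = 0.5875%
Σ(r − r̄)² = (3.1 − 0.5875)² + (-1.6 − 0.5875)² + … = 13.5488
σ = √[13.5488 / 8] = 1.3014%
IR = r̄ / tracking error = 0.5875 / 1.3014 = 0.4514

0.451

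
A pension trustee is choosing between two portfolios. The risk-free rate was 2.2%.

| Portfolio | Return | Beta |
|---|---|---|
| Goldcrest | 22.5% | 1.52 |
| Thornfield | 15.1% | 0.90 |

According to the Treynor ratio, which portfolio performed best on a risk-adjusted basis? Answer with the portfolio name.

Thornfield

Goldcrest: Treynor = (22.5% − 2.2%) / 1.52 = 13.355
Thornfield: Treynor = (15.1% − 2.2%) / 0.90 = 14.333
Highest: Thornfield (14.333).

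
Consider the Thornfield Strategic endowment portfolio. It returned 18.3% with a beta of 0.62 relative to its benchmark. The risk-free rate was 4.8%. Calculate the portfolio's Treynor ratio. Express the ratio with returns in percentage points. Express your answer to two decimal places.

21.77

Treynor = (Rp − Rf) / β = (18.3% − 4.8%) / 0.62 = 13.50 / 0.62 = 21.7742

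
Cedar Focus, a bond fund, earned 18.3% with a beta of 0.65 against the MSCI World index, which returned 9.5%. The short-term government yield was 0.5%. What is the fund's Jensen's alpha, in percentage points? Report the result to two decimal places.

11.95

CAPM expected return = Rf + β(Rm − Rf) = 0.5% + 0.65 × (9.5% − 0.5%) = 0.5 + 0.65 × 9.00 = 6.3500%
Jensen's α = Rp − E[R] = 18.3% − 6.3500% = 11.9500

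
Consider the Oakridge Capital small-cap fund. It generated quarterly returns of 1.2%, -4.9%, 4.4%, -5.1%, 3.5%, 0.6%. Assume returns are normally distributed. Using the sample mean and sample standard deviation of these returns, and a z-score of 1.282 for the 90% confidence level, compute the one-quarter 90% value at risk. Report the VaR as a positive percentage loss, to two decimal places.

r̄ = (1.2 − 4.9 + 4.4 − 5.1 + 3.5 + 0.6) / 6 = -0.0500%
Sample std dev = √[83.4150 / 5] = 4.0845%
VaR = −(r̄ − z·σ) = −(-0.0500 − 1.282 × 4.0845) = −(-5.2863) = 5.2863%

5.29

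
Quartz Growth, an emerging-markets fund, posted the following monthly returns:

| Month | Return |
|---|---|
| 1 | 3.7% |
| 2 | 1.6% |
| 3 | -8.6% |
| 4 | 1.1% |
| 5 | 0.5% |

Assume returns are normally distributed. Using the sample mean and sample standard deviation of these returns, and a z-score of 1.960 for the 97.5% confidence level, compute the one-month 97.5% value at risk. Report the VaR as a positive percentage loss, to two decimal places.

μ = (3.7 + 1.6 − 8.6 + 1.1 + 0.5) / 5 = -1.70 / 5 = -0.3400%
Σ(r − μ)² = (3.7 − (-0.3400))² + (1.6 − (-0.3400))² + … = 91.0920
σ = √[91.0920 / 4] = 4.7721%
VaR = −(μ − z·σ) = −(-0.3400 − 1.960 × 4.7721) = −(-9.6933) = 9.6933%

9.69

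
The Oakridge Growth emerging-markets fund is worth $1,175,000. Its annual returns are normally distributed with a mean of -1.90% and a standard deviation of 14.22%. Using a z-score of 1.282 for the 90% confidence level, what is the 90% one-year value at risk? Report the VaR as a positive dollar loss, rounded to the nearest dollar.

Return at the 90% tail: μ − z·σ = -1.90% − 1.282 × 14.22% = -1.9 − 18.23004 = -20.13004%
VaR = −(-20.13004%) × $1,175,000 = 20.13004% × $1,175,000 = $236,528

$236,528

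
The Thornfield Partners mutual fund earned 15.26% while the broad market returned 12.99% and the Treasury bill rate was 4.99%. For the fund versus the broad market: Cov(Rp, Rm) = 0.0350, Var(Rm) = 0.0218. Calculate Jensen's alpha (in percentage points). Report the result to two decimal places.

β = Cov / Var = 0.0350 / 0.0218 = 1.6055
E[R] = Rf + β(Rm − Rf) = 4.99% + 1.6055 × (12.99% − 4.99%) = 17.8340%
α = Rp − E[R] = 15.26% − 17.8340% = -2.5740

-2.57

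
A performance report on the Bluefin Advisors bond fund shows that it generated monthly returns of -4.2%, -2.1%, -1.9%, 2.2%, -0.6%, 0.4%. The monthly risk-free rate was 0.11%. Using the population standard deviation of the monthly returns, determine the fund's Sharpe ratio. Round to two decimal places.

r̄ = (-4.2 − 2.1 − 1.9 + 2.2 − 0.6 + 0.4) / 6 = -6.20 / 6 = -1.0333%
Population std dev = √[24.6133 / 6] = 2.0254%
Sharpe = (r̄ − rf) / σ = (-1.0333 − 0.11) / 2.0254 = -1.1433 / 2.0254 = -0.5645

-0.56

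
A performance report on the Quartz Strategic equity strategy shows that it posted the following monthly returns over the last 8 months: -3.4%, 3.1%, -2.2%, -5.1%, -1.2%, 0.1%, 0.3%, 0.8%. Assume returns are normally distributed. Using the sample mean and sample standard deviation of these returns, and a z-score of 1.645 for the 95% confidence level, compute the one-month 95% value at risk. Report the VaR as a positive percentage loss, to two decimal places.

μ = (-3.4 + 3.1 − 2.2 − 5.1 − 1.2 + 0.1 + 0.3 + 0.8) / 8 = -7.60 / 8 = -0.9500%
Σ(r − μ)² = 46.9800; sample σ = √(46.9800/7) = 2.5906%
VaR = −(μ − z·σ) = −(-0.9500 − 1.645 × 2.5906) = −(-5.2115) = 5.2115%

5.21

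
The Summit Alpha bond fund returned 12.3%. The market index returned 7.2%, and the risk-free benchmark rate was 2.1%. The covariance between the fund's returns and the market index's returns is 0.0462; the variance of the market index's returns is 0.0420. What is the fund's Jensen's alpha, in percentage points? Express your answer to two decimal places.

4.59

β = Cov / Var = 0.0462 / 0.0420 = 1.1000
E[R] = Rf + β(Rm − Rf) = 2.1% + 1.1000 × (7.2% − 2.1%) = 7.7100%
α = Rp − E[R] = 12.3% − 7.7100% = 4.5900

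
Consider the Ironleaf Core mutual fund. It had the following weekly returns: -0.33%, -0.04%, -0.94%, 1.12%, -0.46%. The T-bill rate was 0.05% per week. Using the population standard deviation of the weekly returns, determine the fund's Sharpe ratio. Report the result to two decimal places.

μ = (-0.33 − 0.04 − 0.94 + 1.12 − 0.46) / 5 = -0.1300%
Σ(r − μ)² = (-0.33 − (-0.1300))² + (-0.04 − (-0.1300))² + … = 2.3756
σ = √[2.3756 / 5] = 0.6893%
Sharpe = (μ − rf) / σ = (-0.1300 − 0.05) / 0.6893 = -0.1800 / 0.6893 = -0.2611

-0.26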